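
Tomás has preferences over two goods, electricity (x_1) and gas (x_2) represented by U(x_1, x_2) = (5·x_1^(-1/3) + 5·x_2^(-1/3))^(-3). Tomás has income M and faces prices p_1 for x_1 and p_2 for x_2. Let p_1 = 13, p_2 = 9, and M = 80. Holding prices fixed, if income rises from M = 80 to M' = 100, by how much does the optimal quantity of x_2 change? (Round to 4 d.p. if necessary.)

Δx_2* = 1.0601

With the ratio pinned down, the budget gives x_1* = M/(p_1 + p_2·(x_2/x_1)) and x_2* = (x_2/x_1)·x_1*.
Numerically x_2/x_1 = 1.317576, so x_1* = 80/(13 + 9·1.317576) = 3.2183 and x_2* = 1.317576·3.2183 = 4.2403.
At M' = 100: x_2* = 5.3004. Change: 5.3004 − 4.2403 = 1.0601.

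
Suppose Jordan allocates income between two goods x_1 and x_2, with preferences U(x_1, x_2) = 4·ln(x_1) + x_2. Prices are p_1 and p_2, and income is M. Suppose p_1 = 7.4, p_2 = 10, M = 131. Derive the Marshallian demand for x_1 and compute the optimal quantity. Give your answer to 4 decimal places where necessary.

Set MRS = p_1/p_2: (4/x_1)/1 = p_1/p_2.
So x_1*(p_1,p_2) = 4·p_2/p_1, independent of income; and x_2* = (M − 4·p_2)/p_2.
At the given prices: x_1* = 4·10/7.4 = 5.4054.

x_1* = 5.4054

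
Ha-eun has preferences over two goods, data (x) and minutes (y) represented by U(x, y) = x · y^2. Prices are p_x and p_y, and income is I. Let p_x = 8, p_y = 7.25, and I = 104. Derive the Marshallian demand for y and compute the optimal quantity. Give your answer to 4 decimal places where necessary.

MU_x/MU_y = (y)/(2·x); tangency sets this equal to p_x/p_y.
Rearranging, p_y·y = 2·p_x·x. Substituting into the budget gives p_x·x·(1 + 2) = I.
Demand: x*(p_x,p_y,I) = 1/3·I/p_x and y* = 2/3·I/p_y.
At p_x=8, p_y=7.25, I=104: y* = 2/3·104/7.25 = 9.5632.

y* = 9.5632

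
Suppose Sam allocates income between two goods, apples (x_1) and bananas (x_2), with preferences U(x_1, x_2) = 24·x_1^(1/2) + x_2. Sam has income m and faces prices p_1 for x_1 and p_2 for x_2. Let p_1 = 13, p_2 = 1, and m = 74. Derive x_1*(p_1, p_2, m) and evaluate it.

x_1* = 0.8521

Thus x_1* = (12·p_2/p_1)² — independent of m — with the rest of income spent on x_2.
Plugging in: x_1* = (12·1/13)² = 0.8521.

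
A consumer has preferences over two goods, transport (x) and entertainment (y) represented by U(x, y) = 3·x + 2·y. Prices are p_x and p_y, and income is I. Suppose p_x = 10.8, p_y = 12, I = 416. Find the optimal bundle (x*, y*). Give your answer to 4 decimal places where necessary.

Linear utility — the consumer picks whichever good has higher MU/price: 3/10.8 = 0.2778 vs 2/12 = 0.1667.
x gives more utility per dollar, so spend all income on x: x* = I/p_x, y* = 0.
Numerically: x* = 38.5185, y* = 0.

x* = 38.5185, y* = 0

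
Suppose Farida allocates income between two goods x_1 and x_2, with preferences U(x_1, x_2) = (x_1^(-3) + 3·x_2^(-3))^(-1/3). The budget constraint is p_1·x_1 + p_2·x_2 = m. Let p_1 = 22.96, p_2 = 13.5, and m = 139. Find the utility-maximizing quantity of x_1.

x_1* = 3.2139

MRS = MU_x_1/MU_x_2 = (1/3)·(x_2/x_1)^(4). Set equal to p_1/p_2.
Solve for the ratio: x_2/x_1 = [3·p_1/p_2]^(0.25).
Substitute x_2 = (x_2/x_1)·x_1 into the budget: x_1* = m/(p_1 + p_2·(x_2/x_1)).
Numerically x_2/x_1 = 1.502934, so x_1* = 139/(22.96 + 13.5·1.502934) = 3.2139.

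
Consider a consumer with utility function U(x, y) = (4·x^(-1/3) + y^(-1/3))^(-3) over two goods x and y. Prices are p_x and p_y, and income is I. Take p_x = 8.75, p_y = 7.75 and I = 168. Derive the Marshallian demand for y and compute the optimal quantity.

y* = 5.5362

From the CES first-order condition, 4·(y/x)^(4/3) = p_x/p_y.
Solve for the ratio: y/x = [(1/4)·p_x/p_y]^(0.75).
Substitute y = (y/x)·x into the budget: x* = I/(p_x + p_y·(y/x)).
Numerically y/x = 0.387244, so x* = 168/(8.75 + 7.75·0.387244) = 14.2965 and y* = 0.387244·14.2965 = 5.5362.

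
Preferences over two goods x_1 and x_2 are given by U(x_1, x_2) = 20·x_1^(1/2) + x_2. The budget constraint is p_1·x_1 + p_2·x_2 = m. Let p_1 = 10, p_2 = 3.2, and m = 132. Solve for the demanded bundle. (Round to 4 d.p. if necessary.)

x_1* = 10.24, x_2* = 9.25

MU_x_1 = 10/√x_1, MU_x_2 = 1. Tangency: 10/√x_1 = p_1/p_2.
Thus x_1* = (10·p_2/p_1)² — independent of m — with the rest of income spent on x_2.
Plugging in: x_1* = (10·3.2/10)² = 10.24, x_2* = 9.25.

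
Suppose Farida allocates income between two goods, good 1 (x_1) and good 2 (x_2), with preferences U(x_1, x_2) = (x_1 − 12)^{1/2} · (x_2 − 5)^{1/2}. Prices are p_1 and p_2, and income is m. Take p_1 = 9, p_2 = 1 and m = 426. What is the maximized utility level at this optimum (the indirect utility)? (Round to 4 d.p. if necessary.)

Let x_1' = x_1−12, x_2' = x_2−5. MRS = x_2'/x_1' = p_1/p_2.
After buying the subsistence bundle (12, 5), a share 0.5 of the remaining income goes to x_1: x_1* = 12 + 0.5·(m − 12p_1 − 5p_2)/p_1.
Discretionary income = 426 − 12·9 − 5·1 = 313; x_1* = 12 + 0.5·313/9 = 29.3889; x_2* = 5 + 0.5·313/1 = 161.5.
Utility at the optimum: U(29.3889, 161.5) = 52.1667.

V = 52.1667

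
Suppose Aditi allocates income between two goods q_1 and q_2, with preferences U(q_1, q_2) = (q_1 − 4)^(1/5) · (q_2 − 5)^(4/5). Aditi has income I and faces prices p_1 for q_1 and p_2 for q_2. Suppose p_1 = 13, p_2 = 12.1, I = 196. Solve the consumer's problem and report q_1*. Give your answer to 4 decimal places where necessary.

q_1* = 5.2846

Let q_1' = q_1−4, q_2' = q_2−5. MRS = (1/4)·q_2'/q_1' = p_1/p_2.
Substituting into the budget: q_1* = 4 + 0.2·(I − 4·p_1 − 5·p_2)/p_1, and q_2* = 5 + 0.8·(…)/p_2.
Discretionary income = 196 − 4·13 − 5·12.1 = 83.5; q_1* = 4 + 0.2·83.5/13 = 5.2846.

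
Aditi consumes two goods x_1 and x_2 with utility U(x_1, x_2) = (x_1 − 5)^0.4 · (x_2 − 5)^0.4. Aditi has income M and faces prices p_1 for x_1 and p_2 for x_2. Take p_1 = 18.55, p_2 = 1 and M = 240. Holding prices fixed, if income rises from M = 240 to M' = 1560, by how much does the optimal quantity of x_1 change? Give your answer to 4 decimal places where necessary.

MRS = (x_2−5)/(x_1−5). Tangency with p_1/p_2 gives x_2−5 = (p_1/p_2)·(x_1−5).
Substituting into the budget: x_1* = 5 + 0.5·(M − 5·p_1 − 5·p_2)/p_1, and x_2* = 5 + 0.5·(…)/p_2.
Discretionary income = 240 − 5·18.55 − 5·1 = 142.25; x_1* = 5 + 0.5·142.25/18.55 = 8.8342.
At M' = 1560: x_1* = 44.4137. Change: 44.4137 − 8.8342 = 35.5795.

Δx_1* = 35.5795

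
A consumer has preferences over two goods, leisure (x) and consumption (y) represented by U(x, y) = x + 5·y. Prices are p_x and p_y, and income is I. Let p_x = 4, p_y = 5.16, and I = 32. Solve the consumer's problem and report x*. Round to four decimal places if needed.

y gives more utility per dollar, so spend all income on y: y* = I/p_y, x* = 0.
Numerically: x* = 0, y* = 6.2016.

x* = 0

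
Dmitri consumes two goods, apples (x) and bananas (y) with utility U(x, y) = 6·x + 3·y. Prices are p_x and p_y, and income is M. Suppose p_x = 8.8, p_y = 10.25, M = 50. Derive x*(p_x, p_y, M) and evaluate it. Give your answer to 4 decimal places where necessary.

x* = 5.6818

Perfect substitutes: compare marginal utility per dollar. 6/p_x vs 3/p_y → 0.6818 vs 0.2927.
x gives more utility per dollar, so spend all income on x: x* = M/p_x, y* = 0.
Numerically: x* = 5.6818, y* = 0.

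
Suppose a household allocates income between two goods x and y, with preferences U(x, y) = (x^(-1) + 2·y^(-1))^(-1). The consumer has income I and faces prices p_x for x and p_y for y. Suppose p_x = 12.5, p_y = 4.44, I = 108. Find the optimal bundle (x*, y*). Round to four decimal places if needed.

MU_x ∝ x^(-2), MU_y ∝ 2·y^(-2), so MRS = (1/2)·(y/x)^(2) = p_x/p_y.
Hence y/x = (2·p_x/p_y)^(1/(2)), i.e. raised to the 0.5 power.
Substitute y = (y/x)·x into the budget: x* = I/(p_x + p_y·(y/x)).
Numerically y/x = 2.372895, so x* = 108/(12.5 + 4.44·2.372895) = 4.6884 and y* = 2.372895·4.6884 = 11.125.

x* = 4.6884, y* = 11.125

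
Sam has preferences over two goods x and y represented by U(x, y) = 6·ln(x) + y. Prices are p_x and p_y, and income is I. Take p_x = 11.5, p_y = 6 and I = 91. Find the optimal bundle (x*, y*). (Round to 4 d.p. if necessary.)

So x*(p_x,p_y) = 6·p_y/p_x, independent of income; and y* = (I − 6·p_y)/p_y.
At the given prices: x* = 6·6/11.5 = 3.1304, and y* = 9.1667.

x* = 3.1304, y* = 9.1667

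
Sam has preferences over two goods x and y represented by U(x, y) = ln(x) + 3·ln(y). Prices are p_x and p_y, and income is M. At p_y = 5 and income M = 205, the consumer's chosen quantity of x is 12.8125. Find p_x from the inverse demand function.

Tangency: MRS = (1/3)·y/x = p_x/p_y.
So p_y·y = 3·p_x·x; combined with the budget, a share 0.25 of income goes to x.
Demand: x*(p_x,p_y,M) = 0.25·M/p_x and y* = 0.75·M/p_y.
Set x* = 12.8125 in the demand function and solve for p_x: p_x = 4.

p_x = 4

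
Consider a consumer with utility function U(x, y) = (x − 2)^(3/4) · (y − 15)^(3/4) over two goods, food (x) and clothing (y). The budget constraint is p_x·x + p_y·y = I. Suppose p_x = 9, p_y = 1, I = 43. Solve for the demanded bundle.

x* = 2.5556, y* = 20

Let x' = x−2, y' = y−15. MRS = y'/x' = p_x/p_y.
Substituting into the budget: x* = 2 + 0.5·(I − 2·p_x − 15·p_y)/p_x, and y* = 15 + 0.5·(…)/p_y.
Discretionary income = 43 − 2·9 − 15·1 = 10; x* = 2 + 0.5·10/9 = 2.5556; y* = 15 + 0.5·10/1 = 20.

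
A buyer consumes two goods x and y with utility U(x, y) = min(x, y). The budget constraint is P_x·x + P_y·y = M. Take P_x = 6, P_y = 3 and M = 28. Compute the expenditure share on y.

Demand: x*(P_x,P_y,M) = M/(P_x + P_y), y* = M/(P_x + P_y).
Here 6 + 3 = 9, giving x* = 3.1111 and y* = 3.1111.
Expenditure on y: 3·3.1111 = 9.3333; share = 0.3333.

share on y = 0.3333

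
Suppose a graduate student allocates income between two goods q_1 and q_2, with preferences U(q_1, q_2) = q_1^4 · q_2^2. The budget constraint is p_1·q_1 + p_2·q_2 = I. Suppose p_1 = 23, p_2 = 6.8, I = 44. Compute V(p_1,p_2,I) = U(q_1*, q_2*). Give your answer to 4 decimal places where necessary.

V = 12.3078

Demand: q_1*(p_1,p_2,I) = 2/3·I/p_1 and q_2* = 1/3·I/p_2.
At p_1=23, p_2=6.8, I=44: q_1* = 2/3·44/23 = 1.2754, q_2* = 2.1569.
Utility at the optimum: U(1.2754, 2.1569) = 12.3078.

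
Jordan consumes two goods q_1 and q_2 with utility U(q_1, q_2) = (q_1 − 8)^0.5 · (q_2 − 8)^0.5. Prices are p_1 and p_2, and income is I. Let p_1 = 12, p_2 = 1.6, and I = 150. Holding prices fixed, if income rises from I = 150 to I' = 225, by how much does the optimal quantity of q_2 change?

Δq_2* = 23.4375

Let q_1' = q_1−8, q_2' = q_2−8. MRS = q_2'/q_1' = p_1/p_2.
Substituting into the budget: q_1* = 8 + 0.5·(I − 8·p_1 − 8·p_2)/p_1, and q_2* = 8 + 0.5·(…)/p_2.
Discretionary income = 150 − 8·12 − 8·1.6 = 41.2; q_2* = 8 + 0.5·41.2/1.6 = 20.875.
At I' = 225: q_2* = 44.3125. Change: 44.3125 − 20.875 = 23.4375.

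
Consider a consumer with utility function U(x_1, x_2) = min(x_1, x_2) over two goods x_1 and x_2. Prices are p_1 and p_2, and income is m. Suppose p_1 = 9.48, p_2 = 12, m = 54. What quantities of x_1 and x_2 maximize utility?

x_1* = 2.514, x_2* = 2.514

With perfect complements, no substitution: consume in ratio x_1:x_2 = 1:1.
Budget: p_1·x_1 + p_2·x_1 = m, so (p_1 + p_2)·x_1 = m.
Demand: x_1*(p_1,p_2,m) = m/(p_1 + p_2), x_2* = m/(p_1 + p_2).
Here 9.48 + 12 = 21.48, giving x_1* = 2.514 and x_2* = 2.514.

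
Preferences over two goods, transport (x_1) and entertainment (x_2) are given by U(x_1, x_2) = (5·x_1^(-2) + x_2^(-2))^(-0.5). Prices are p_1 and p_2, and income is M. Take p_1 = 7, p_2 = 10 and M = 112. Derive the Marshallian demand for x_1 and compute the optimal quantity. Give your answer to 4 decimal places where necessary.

x_1* = 9.186

From the CES first-order condition, 5·(x_2/x_1)^(3) = p_1/p_2.
Solve for the ratio: x_2/x_1 = [(1/5)·p_1/p_2]^(1/3).
Substitute x_2 = (x_2/x_1)·x_1 into the budget: x_1* = M/(p_1 + p_2·(x_2/x_1)).
Numerically x_2/x_1 = 0.519249, so x_1* = 112/(7 + 10·0.519249) = 9.186.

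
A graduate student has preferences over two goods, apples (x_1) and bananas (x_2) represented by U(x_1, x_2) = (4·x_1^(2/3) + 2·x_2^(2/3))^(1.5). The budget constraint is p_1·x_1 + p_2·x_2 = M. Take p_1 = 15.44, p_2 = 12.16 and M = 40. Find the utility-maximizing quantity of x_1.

x_1* = 2.1561

MU_x_1 ∝ 4·x_1^(-1/3), MU_x_2 ∝ 2·x_2^(-1/3), so MRS = 2·(x_2/x_1)^(1/3) = p_1/p_2.
Hence x_2/x_1 = ((1/2)·p_1/p_2)^(1/(1/3)), i.e. raised to the 3 power.
Substitute x_2 = (x_2/x_1)·x_1 into the budget: x_1* = M/(p_1 + p_2·(x_2/x_1)).
Numerically x_2/x_1 = 0.255889, so x_1* = 40/(15.44 + 12.16·0.255889) = 2.1561.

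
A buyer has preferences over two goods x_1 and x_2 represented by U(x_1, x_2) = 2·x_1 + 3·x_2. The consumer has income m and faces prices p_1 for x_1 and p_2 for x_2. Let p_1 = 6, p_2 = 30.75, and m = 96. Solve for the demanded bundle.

Perfect substitutes: compare marginal utility per dollar. 2/p_1 vs 3/p_2 → 0.3333 vs 0.0976.
x_1 gives more utility per dollar, so spend all income on x_1: x_1* = m/p_1, x_2* = 0.
Numerically: x_1* = 16, x_2* = 0.

x_1* = 16, x_2* = 0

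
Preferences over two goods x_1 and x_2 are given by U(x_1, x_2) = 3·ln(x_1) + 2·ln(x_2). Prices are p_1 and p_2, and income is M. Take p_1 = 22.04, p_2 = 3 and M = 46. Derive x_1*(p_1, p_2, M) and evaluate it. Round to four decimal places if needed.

Tangency: MRS = (3/2)·x_2/x_1 = p_1/p_2.
Rearranging, p_2·x_2 = (2/3)·p_1·x_1. Substituting into the budget gives p_1·x_1·(1 + (2/3)) = M.
Demand: x_1*(p_1,p_2,M) = 0.6·M/p_1 and x_2* = 0.4·M/p_2.
At p_1=22.04, p_2=3, M=46: x_1* = 0.6·46/22.04 = 1.2523.

x_1* = 1.2523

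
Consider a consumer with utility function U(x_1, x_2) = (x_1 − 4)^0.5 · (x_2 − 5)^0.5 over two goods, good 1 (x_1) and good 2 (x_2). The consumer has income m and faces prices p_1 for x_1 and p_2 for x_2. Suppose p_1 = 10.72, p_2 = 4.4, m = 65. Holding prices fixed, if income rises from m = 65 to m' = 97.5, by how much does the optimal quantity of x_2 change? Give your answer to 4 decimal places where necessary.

This is Cobb-Douglas in (x_1−4, x_2−5): tangency gives 0.5·p_2·(x_2−5) = 0.5·p_1·(x_1−4).
After buying the subsistence bundle (4, 5), a share 0.5 of the remaining income goes to x_1: x_1* = 4 + 0.5·(m − 4p_1 − 5p_2)/p_1.
Discretionary income = 65 − 4·10.72 − 5·4.4 = 0.12; x_2* = 5 + 0.5·0.12/4.4 = 5.0136.
At m' = 97.5: x_2* = 8.7068. Change: 8.7068 − 5.0136 = 3.6932.

Δx_2* = 3.6932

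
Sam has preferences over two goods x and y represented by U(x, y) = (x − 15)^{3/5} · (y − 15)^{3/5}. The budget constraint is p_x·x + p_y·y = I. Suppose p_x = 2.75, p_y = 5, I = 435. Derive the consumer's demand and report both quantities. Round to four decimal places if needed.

x* = 72.9545, y* = 46.875

This is Cobb-Douglas in (x−15, y−15): tangency gives 0.6·p_y·(y−15) = 0.6·p_x·(x−15).
Substituting into the budget: x* = 15 + 0.5·(I − 15·p_x − 15·p_y)/p_x, and y* = 15 + 0.5·(…)/p_y.
Discretionary income = 435 − 15·2.75 − 15·5 = 318.75; x* = 15 + 0.5·318.75/2.75 = 72.9545; y* = 15 + 0.5·318.75/5 = 46.875.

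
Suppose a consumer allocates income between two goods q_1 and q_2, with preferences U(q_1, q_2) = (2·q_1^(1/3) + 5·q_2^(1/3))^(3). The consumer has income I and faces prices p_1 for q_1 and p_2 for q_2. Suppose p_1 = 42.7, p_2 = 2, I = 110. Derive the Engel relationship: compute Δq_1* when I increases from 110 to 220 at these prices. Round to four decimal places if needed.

From the CES first-order condition, (2/5)·(q_2/q_1)^(2/3) = p_1/p_2.
Solve for the ratio: q_2/q_1 = [(5/2)·p_1/p_2]^(1.5).
With the ratio pinned down, the budget gives q_1* = I/(p_1 + p_2·(q_2/q_1)) and q_2* = (q_2/q_1)·q_1*.
Numerically q_2/q_1 = 389.948121, so q_1* = 110/(42.7 + 2·389.948121) = 0.1337.
At I' = 220: q_1* = 0.2674. Change: 0.2674 − 0.1337 = 0.1337.

Δq_1* = 0.1337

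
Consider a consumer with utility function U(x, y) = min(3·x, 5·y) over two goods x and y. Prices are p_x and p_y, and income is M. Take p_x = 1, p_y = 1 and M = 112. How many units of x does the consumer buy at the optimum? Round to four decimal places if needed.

x* = 70

Demand: x*(p_x,p_y,M) = 5·M/(5·p_x + 3·p_y), y* = 3·M/(5·p_x + 3·p_y).
Here 5·1 + 3·1 = 8, giving x* = 70.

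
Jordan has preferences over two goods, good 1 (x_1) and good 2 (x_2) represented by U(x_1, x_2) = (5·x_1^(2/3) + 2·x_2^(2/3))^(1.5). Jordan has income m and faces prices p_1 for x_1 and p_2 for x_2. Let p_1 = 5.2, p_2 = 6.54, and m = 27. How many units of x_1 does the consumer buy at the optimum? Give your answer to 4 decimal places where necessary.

From the CES first-order condition, (5/2)·(x_2/x_1)^(1/3) = p_1/p_2.
Hence x_2/x_1 = ((2/5)·p_1/p_2)^(1/(1/3)), i.e. raised to the 3 power.
With the ratio pinned down, the budget gives x_1* = m/(p_1 + p_2·(x_2/x_1)) and x_2* = (x_2/x_1)·x_1*.
Numerically x_2/x_1 = 0.03217, so x_1* = 27/(5.2 + 6.54·0.03217) = 4.9904.

x_1* = 4.9904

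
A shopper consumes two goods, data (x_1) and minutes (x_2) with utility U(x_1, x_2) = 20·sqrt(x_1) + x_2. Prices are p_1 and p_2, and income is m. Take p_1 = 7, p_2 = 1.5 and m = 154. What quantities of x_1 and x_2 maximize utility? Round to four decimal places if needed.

Plugging in: x_1* = (10·1.5/7)² = 4.5918, x_2* = 81.2381.

x_1* = 4.5918, x_2* = 81.2381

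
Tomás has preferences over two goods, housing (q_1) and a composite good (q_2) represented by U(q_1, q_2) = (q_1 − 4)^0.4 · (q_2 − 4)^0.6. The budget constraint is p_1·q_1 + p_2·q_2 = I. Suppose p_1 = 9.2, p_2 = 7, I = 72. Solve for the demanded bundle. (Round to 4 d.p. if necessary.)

Substituting into the budget: q_1* = 4 + 0.4·(I − 4·p_1 − 4·p_2)/p_1, and q_2* = 4 + 0.6·(…)/p_2.
Discretionary income = 72 − 4·9.2 − 4·7 = 7.2; q_1* = 4 + 0.4·7.2/9.2 = 4.313; q_2* = 4 + 0.6·7.2/7 = 4.6171.

q_1* = 4.313, q_2* = 4.6171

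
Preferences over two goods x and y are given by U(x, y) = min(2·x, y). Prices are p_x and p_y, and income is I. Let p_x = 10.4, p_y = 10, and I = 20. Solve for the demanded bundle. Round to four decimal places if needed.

With perfect complements, no substitution: consume in ratio x:y = 1:2.
Budget: p_x·x + p_y·2·x = I, so (p_x + 2·p_y)·x = I.
Demand: x*(p_x,p_y,I) = I/(p_x + 2·p_y), y* = 2·I/(p_x + 2·p_y).
Here 10.4 + 2·10 = 30.4, giving x* = 0.6579 and y* = 1.3158.

x* = 0.6579, y* = 1.3158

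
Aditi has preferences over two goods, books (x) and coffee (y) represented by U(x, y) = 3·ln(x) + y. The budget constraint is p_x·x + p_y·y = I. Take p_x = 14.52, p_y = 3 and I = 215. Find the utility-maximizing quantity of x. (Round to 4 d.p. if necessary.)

x* = 0.6198

MU_x = 3/x, MU_y = 1. Tangency: 3/x = p_x/p_y.
So x*(p_x,p_y) = 3·p_y/p_x, independent of income; and y* = (I − 3·p_y)/p_y.
At the given prices: x* = 3·3/14.52 = 0.6198.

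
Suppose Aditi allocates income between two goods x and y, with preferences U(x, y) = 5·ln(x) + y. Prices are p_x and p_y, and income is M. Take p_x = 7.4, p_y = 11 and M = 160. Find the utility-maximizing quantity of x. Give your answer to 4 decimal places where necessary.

x* = 7.4324

Set MRS = p_x/p_y: (5/x)/1 = p_x/p_y.
So x*(p_x,p_y) = 5·p_y/p_x, independent of income; and y* = (M − 5·p_y)/p_y.
At the given prices: x* = 5·11/7.4 = 7.4324.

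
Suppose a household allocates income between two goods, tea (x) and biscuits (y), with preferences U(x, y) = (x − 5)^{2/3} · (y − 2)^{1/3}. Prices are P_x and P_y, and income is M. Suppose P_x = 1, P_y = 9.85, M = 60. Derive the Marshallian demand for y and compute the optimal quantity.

MRS = 2·(y−2)/(x−5). Tangency with P_x/P_y gives y−2 = (1/2)·(P_x/P_y)·(x−5).
Substituting into the budget: x* = 5 + 2/3·(M − 5·P_x − 2·P_y)/P_x, and y* = 2 + 1/3·(…)/P_y.
Discretionary income = 60 − 5·1 − 2·9.85 = 35.3; y* = 2 + 1/3·35.3/9.85 = 3.1946.

y* = 3.1946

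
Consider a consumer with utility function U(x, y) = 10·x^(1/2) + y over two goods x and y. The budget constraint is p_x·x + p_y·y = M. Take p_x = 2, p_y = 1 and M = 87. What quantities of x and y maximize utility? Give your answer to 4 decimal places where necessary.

x* = 6.25, y* = 74.5

MU_x = 5/√x, MU_y = 1. Tangency: 5/√x = p_x/p_y.
Solve: √x = 5·p_y/p_x, so x*(p_x,p_y) = (5·p_y/p_x)², and y* = (M − p_x·x*)/p_y.
Plugging in: x* = (5·1/2)² = 6.25, y* = 74.5.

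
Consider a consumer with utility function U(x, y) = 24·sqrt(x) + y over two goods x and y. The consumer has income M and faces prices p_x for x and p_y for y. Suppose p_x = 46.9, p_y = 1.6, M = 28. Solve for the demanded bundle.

x* = 0.1676, y* = 12.5874

Plugging in: x* = (12·1.6/46.9)² = 0.1676, y* = 12.5874.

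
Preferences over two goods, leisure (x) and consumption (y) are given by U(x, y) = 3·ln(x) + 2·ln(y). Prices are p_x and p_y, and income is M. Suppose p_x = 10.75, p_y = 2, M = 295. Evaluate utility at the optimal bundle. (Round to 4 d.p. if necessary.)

MU_x/MU_y = (3·y)/(2·x); tangency sets this equal to p_x/p_y.
So 3·p_y·y = 2·p_x·x; combined with the budget, a share 0.6 of income goes to x.
Demand: x*(p_x,p_y,M) = 0.6·M/p_x and y* = 0.4·M/p_y.
At p_x=10.75, p_y=2, M=295: x* = 0.6·295/10.75 = 16.4651, y* = 59.
Utility at the optimum: U(16.4651, 59) = 16.5588.

V = 16.5588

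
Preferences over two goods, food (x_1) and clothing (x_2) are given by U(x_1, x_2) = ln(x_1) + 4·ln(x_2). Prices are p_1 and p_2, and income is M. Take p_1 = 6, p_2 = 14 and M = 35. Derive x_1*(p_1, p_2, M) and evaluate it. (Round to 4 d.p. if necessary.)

The MRS is (1/4)·x_2/x_1. Set MRS = p_1/p_2.
So p_2·x_2 = 4·p_1·x_1; combined with the budget, a share 0.2 of income goes to x_1.
Demand: x_1*(p_1,p_2,M) = 0.2·M/p_1 and x_2* = 0.8·M/p_2.
At p_1=6, p_2=14, M=35: x_1* = 0.2·35/6 = 1.1667.

x_1* = 1.1667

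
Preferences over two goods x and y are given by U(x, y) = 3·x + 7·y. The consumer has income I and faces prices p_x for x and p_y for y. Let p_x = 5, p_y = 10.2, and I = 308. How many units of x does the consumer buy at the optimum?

Linear utility — the consumer picks whichever good has higher MU/price: 3/5 = 0.6 vs 7/10.2 = 0.6863.
y gives more utility per dollar, so spend all income on y: y* = I/p_y, x* = 0.
Numerically: x* = 0, y* = 30.1961.

x* = 0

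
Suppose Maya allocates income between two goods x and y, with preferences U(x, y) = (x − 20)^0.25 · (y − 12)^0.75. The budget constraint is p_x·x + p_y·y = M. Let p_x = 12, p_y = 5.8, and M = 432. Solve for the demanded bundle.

x* = 22.55, y* = 27.8276

Let x' = x−20, y' = y−12. MRS = (1/3)·y'/x' = p_x/p_y.
Substituting into the budget: x* = 20 + 0.25·(M − 20·p_x − 12·p_y)/p_x, and y* = 12 + 0.75·(…)/p_y.
Discretionary income = 432 − 20·12 − 12·5.8 = 122.4; x* = 20 + 0.25·122.4/12 = 22.55; y* = 12 + 0.75·122.4/5.8 = 27.8276.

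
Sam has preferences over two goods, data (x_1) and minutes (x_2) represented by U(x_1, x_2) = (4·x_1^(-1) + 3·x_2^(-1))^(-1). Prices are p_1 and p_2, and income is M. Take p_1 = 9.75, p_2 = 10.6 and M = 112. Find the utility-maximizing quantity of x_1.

x_1* = 6.0364

Numerically x_2/x_1 = 0.830577, so x_1* = 112/(9.75 + 10.6·0.830577) = 6.0364.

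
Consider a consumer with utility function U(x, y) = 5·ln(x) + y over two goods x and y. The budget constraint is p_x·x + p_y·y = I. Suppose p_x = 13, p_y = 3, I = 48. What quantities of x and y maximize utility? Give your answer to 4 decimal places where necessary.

x* = 1.1538, y* = 11

MU_x = 5/x, MU_y = 1. Tangency: 5/x = p_x/p_y.
So x*(p_x,p_y) = 5·p_y/p_x, independent of income; and y* = (I − 5·p_y)/p_y.
At the given prices: x* = 5·3/13 = 1.1538, and y* = 11.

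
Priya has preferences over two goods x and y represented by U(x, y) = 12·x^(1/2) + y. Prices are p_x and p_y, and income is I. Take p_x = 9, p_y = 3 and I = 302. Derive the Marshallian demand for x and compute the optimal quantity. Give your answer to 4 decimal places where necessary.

Set MRS = p_x/p_y: 6·x^(−1/2) = p_x/p_y.
Thus x* = (6·p_y/p_x)² — independent of I — with the rest of income spent on y.
Plugging in: x* = (6·3/9)² = 4.

x* = 4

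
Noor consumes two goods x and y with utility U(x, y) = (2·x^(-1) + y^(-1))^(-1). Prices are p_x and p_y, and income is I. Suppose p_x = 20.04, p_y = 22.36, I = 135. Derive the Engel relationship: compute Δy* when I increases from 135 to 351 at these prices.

Δy* = 4.1303

MRS = MU_x/MU_y = 2·(y/x)^(2). Set equal to p_x/p_y.
Hence y/x = ((1/2)·p_x/p_y)^(1/(2)), i.e. raised to the 0.5 power.
Substitute y = (y/x)·x into the budget: x* = I/(p_x + p_y·(y/x)).
Numerically y/x = 0.669419, so x* = 135/(20.04 + 22.36·0.669419) = 3.8562 and y* = 0.669419·3.8562 = 2.5814.
At I' = 351: y* = 6.7117. Change: 6.7117 − 2.5814 = 4.1303.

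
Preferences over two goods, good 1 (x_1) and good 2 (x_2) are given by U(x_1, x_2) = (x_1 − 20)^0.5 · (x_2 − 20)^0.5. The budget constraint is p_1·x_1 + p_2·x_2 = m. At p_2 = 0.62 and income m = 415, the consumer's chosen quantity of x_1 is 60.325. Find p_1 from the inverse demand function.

Let x_1' = x_1−20, x_2' = x_2−20. MRS = x_2'/x_1' = p_1/p_2.
Substituting into the budget: x_1* = 20 + 0.5·(m − 20·p_1 − 20·p_2)/p_1, and x_2* = 20 + 0.5·(…)/p_2.
Set x_1* = 60.325 in the demand function and solve for p_1: p_1 = 4.

p_1 = 4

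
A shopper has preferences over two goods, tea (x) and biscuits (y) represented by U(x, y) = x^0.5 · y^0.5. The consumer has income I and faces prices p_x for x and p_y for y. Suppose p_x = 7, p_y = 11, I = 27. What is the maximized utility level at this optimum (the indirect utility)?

V = 1.5385

The MRS is y/x. Set MRS = p_x/p_y.
Rearranging, p_y·y = p_x·x. Substituting into the budget gives p_x·x·(1 + 1) = I.
Demand: x*(p_x,p_y,I) = 0.5·I/p_x and y* = 0.5·I/p_y.
At p_x=7, p_y=11, I=27: x* = 0.5·27/7 = 1.9286, y* = 1.2273.
Utility at the optimum: U(1.9286, 1.2273) = 1.5385.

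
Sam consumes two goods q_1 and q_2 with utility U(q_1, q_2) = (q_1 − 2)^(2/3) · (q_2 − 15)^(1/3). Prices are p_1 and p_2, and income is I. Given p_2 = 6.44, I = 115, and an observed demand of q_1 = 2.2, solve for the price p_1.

p_1 = 8

Let q_1' = q_1−2, q_2' = q_2−15. MRS = 2·q_2'/q_1' = p_1/p_2.
Substituting into the budget: q_1* = 2 + 2/3·(I − 2·p_1 − 15·p_2)/p_1, and q_2* = 15 + 1/3·(…)/p_2.
Set q_1* = 2.2 in the demand function and solve for p_1: p_1 = 8.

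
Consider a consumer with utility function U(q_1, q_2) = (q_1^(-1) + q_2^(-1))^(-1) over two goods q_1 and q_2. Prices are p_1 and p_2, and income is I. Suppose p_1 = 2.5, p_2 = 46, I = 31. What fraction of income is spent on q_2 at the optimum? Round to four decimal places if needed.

MRS = MU_q_1/MU_q_2 = (q_2/q_1)^(2). Set equal to p_1/p_2.
Solve for the ratio: q_2/q_1 = [p_1/p_2]^(0.5).
With the ratio pinned down, the budget gives q_1* = I/(p_1 + p_2·(q_2/q_1)) and q_2* = (q_2/q_1)·q_1*.
Numerically q_2/q_1 = 0.233126, so q_1* = 31/(2.5 + 46·0.233126) = 2.3443 and q_2* = 0.233126·2.3443 = 0.5465.
Expenditure on q_2: 46·0.5465 = 25.1394; share = 0.8109.

share on q_2 = 0.8109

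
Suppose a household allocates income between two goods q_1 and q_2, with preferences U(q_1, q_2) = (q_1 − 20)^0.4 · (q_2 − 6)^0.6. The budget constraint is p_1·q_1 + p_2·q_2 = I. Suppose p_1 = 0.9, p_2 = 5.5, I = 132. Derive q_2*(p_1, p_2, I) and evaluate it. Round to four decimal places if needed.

Let q_1' = q_1−20, q_2' = q_2−6. MRS = (2/3)·q_2'/q_1' = p_1/p_2.
Substituting into the budget: q_1* = 20 + 0.4·(I − 20·p_1 − 6·p_2)/p_1, and q_2* = 6 + 0.6·(…)/p_2.
Discretionary income = 132 − 20·0.9 − 6·5.5 = 81; q_2* = 6 + 0.6·81/5.5 = 14.8364.

q_2* = 14.8364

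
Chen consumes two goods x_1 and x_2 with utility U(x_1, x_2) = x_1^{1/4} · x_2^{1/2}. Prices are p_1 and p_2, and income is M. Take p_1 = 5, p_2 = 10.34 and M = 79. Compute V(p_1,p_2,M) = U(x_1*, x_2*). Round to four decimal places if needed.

V = 3.4189

MU_x_1/MU_x_2 = (0.25·x_2)/(0.5·x_1); tangency sets this equal to p_1/p_2.
So 0.25·p_2·x_2 = 0.5·p_1·x_1; combined with the budget, a share 1/3 of income goes to x_1.
Demand: x_1*(p_1,p_2,M) = 1/3·M/p_1 and x_2* = 2/3·M/p_2.
At p_1=5, p_2=10.34, M=79: x_1* = 1/3·79/5 = 5.2667, x_2* = 5.0935.
Utility at the optimum: U(5.2667, 5.0935) = 3.4189.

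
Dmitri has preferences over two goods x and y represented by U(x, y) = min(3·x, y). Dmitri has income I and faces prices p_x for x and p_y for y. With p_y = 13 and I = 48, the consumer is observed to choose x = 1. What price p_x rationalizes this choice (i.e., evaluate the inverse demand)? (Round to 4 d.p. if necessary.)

p_x = 9

Leontief preferences: the optimum is at the kink where x/1 = y/3, i.e. y = 3·x.
Budget: p_x·x + p_y·3·x = I, so (p_x + 3·p_y)·x = I.
Demand: x*(p_x,p_y,I) = I/(p_x + 3·p_y), y* = 3·I/(p_x + 3·p_y).
Set x* = 1 in the demand function and solve for p_x: p_x = 9.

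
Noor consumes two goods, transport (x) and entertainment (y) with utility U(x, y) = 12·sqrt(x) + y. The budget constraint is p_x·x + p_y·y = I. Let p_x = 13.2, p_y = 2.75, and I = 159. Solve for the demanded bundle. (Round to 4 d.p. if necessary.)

Set MRS = p_x/p_y: 6·x^(−1/2) = p_x/p_y.
Thus x* = (6·p_y/p_x)² — independent of I — with the rest of income spent on y.
Plugging in: x* = (6·2.75/13.2)² = 1.5625, y* = 50.3182.

x* = 1.5625, y* = 50.3182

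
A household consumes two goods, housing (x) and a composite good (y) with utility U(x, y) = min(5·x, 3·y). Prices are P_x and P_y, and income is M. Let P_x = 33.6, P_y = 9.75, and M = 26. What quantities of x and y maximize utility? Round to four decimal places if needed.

Leontief preferences: the optimum is at the kink where x/3 = y/5, i.e. y = (5/3)·x.
Budget: P_x·x + P_y·(5/3)·x = M, so (3·P_x + 5·P_y)·x = 3·M.
Demand: x*(P_x,P_y,M) = 3·M/(3·P_x + 5·P_y), y* = 5·M/(3·P_x + 5·P_y).
Here 3·33.6 + 5·9.75 = 149.55, giving x* = 0.5216 and y* = 0.8693.

x* = 0.5216, y* = 0.8693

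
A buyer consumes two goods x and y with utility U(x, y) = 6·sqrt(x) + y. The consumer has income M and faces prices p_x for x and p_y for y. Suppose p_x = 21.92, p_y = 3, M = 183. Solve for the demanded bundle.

Set MRS = p_x/p_y: 3·x^(−1/2) = p_x/p_y.
Solve: √x = 3·p_y/p_x, so x*(p_x,p_y) = (3·p_y/p_x)², and y* = (M − p_x·x*)/p_y.
Plugging in: x* = (3·3/21.92)² = 0.1686, y* = 59.7682.

x* = 0.1686, y* = 59.7682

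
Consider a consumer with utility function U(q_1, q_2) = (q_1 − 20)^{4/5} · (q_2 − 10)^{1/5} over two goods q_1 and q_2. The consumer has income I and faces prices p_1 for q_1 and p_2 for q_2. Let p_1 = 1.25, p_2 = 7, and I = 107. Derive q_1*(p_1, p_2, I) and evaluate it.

q_1* = 27.68

This is Cobb-Douglas in (q_1−20, q_2−10): tangency gives 0.8·p_2·(q_2−10) = 0.2·p_1·(q_1−20).
After buying the subsistence bundle (20, 10), a share 0.8 of the remaining income goes to q_1: q_1* = 20 + 0.8·(I − 20p_1 − 10p_2)/p_1.
Discretionary income = 107 − 20·1.25 − 10·7 = 12; q_1* = 20 + 0.8·12/1.25 = 27.68.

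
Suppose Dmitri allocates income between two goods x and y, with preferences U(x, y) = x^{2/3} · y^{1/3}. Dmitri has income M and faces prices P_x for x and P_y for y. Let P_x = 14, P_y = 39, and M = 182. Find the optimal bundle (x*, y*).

x* = 8.6667, y* = 1.5556

Tangency: MRS = 2·y/x = P_x/P_y.
So 2/3·P_y·y = 1/3·P_x·x; combined with the budget, a share 2/3 of income goes to x.
Demand: x*(P_x,P_y,M) = 2/3·M/P_x and y* = 1/3·M/P_y.
At P_x=14, P_y=39, M=182: x* = 2/3·182/14 = 8.6667, y* = 1.5556.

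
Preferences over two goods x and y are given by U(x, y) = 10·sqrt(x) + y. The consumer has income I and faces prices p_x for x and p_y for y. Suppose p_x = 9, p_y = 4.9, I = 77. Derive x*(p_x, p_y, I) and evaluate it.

MU_x = 5/√x, MU_y = 1. Tangency: 5/√x = p_x/p_y.
Solve: √x = 5·p_y/p_x, so x*(p_x,p_y) = (5·p_y/p_x)², and y* = (I − p_x·x*)/p_y.
Plugging in: x* = (5·4.9/9)² = 7.4105.

x* = 7.4105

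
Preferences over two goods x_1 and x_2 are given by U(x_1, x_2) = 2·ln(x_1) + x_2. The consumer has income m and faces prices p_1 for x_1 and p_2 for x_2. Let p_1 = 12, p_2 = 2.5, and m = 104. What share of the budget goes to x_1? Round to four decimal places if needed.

So x_1*(p_1,p_2) = 2·p_2/p_1, independent of income; and x_2* = (m − 2·p_2)/p_2.
At the given prices: x_1* = 2·2.5/12 = 0.4167, and x_2* = 39.6.
Expenditure on x_1: 12·0.4167 = 5; share = 0.0481.

share on x_1 = 0.0481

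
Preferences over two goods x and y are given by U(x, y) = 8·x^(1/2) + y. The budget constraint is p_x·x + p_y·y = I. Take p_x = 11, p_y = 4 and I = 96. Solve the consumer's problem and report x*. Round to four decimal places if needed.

x* = 2.1157

Utility is quasi-linear in y; the FOC for x is 4/√x = p_x/p_y.
Thus x* = (4·p_y/p_x)² — independent of I — with the rest of income spent on y.
Plugging in: x* = (4·4/11)² = 2.1157.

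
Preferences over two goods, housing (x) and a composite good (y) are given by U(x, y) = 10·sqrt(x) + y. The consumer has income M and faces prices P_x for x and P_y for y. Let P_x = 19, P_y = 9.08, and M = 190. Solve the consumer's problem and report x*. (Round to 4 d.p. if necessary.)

x* = 5.7096

Plugging in: x* = (5·9.08/19)² = 5.7096.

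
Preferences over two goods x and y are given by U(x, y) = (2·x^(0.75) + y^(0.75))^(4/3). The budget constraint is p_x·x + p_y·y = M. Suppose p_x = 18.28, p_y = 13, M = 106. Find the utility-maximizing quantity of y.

From the CES first-order condition, 2·(y/x)^(0.25) = p_x/p_y.
Solve for the ratio: y/x = [(1/2)·p_x/p_y]^(4).
With the ratio pinned down, the budget gives x* = M/(p_x + p_y·(y/x)) and y* = (y/x)·x*.
Numerically y/x = 0.244349, so x* = 106/(18.28 + 13·0.244349) = 4.9402 and y* = 0.244349·4.9402 = 1.2071.

y* = 1.2071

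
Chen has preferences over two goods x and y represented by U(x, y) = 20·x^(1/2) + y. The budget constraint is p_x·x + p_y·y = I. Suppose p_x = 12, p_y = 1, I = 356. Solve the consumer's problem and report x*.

x* = 0.6944

Set MRS = p_x/p_y: 10·x^(−1/2) = p_x/p_y.
Solve: √x = 10·p_y/p_x, so x*(p_x,p_y) = (10·p_y/p_x)², and y* = (I − p_x·x*)/p_y.
Plugging in: x* = (10·1/12)² = 0.6944.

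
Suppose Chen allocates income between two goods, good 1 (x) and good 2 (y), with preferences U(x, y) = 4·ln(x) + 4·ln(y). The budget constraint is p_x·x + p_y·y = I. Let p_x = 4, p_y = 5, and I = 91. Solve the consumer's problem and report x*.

x* = 11.375

The MRS is y/x. Set MRS = p_x/p_y.
So 4·p_y·y = 4·p_x·x; combined with the budget, a share 0.5 of income goes to x.
Demand: x*(p_x,p_y,I) = 0.5·I/p_x and y* = 0.5·I/p_y.
At p_x=4, p_y=5, I=91: x* = 0.5·91/4 = 11.375.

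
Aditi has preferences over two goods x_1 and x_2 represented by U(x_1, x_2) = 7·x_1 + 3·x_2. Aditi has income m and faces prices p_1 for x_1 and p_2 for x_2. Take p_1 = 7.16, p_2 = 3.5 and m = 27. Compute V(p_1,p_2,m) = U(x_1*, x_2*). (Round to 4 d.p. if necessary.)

V = 26.3966

Linear utility — the consumer picks whichever good has higher MU/price: 7/7.16 = 0.9777 vs 3/3.5 = 0.8571.
x_1 gives more utility per dollar, so spend all income on x_1: x_1* = m/p_1, x_2* = 0.
Numerically: x_1* = 3.7709, x_2* = 0.
Utility at the optimum: U(3.7709, 0) = 26.3966.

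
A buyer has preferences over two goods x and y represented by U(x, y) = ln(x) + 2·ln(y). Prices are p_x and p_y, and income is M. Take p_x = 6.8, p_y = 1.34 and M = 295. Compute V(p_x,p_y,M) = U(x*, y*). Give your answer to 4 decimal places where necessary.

V = 12.6491

The MRS is (1/2)·y/x. Set MRS = p_x/p_y.
So p_y·y = 2·p_x·x; combined with the budget, a share 1/3 of income goes to x.
Demand: x*(p_x,p_y,M) = 1/3·M/p_x and y* = 2/3·M/p_y.
At p_x=6.8, p_y=1.34, M=295: x* = 1/3·295/6.8 = 14.4608, y* = 146.7662.
Utility at the optimum: U(14.4608, 146.7662) = 12.6491.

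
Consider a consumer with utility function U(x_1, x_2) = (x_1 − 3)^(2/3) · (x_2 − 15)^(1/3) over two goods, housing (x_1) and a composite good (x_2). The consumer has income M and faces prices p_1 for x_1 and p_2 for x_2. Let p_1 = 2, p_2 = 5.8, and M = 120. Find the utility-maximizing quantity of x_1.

x_1* = 12

Let x_1' = x_1−3, x_2' = x_2−15. MRS = 2·x_2'/x_1' = p_1/p_2.
After buying the subsistence bundle (3, 15), a share 2/3 of the remaining income goes to x_1: x_1* = 3 + 2/3·(M − 3p_1 − 15p_2)/p_1.
Discretionary income = 120 − 3·2 − 15·5.8 = 27; x_1* = 3 + 2/3·27/2 = 12.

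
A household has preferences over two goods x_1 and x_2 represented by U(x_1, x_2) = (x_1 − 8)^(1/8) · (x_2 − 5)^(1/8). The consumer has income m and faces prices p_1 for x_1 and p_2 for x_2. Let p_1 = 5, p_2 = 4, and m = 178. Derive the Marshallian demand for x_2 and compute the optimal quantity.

MRS = (x_2−5)/(x_1−8). Tangency with p_1/p_2 gives x_2−5 = (p_1/p_2)·(x_1−8).
After buying the subsistence bundle (8, 5), a share 0.5 of the remaining income goes to x_1: x_1* = 8 + 0.5·(m − 8p_1 − 5p_2)/p_1.
Discretionary income = 178 − 8·5 − 5·4 = 118; x_2* = 5 + 0.5·118/4 = 19.75.

x_2* = 19.75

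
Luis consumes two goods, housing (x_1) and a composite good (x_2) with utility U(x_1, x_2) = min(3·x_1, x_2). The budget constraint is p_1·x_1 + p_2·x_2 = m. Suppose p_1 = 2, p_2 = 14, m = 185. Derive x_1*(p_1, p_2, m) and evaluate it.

x_1* = 4.2045

With perfect complements, no substitution: consume in ratio x_1:x_2 = 1:3.
Budget: p_1·x_1 + p_2·3·x_1 = m, so (p_1 + 3·p_2)·x_1 = m.
Demand: x_1*(p_1,p_2,m) = m/(p_1 + 3·p_2), x_2* = 3·m/(p_1 + 3·p_2).
Here 2 + 3·14 = 44, giving x_1* = 4.2045.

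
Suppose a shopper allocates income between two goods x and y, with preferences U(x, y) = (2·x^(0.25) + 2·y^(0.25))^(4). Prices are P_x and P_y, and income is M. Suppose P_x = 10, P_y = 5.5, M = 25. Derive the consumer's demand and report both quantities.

From the CES first-order condition, (y/x)^(0.75) = P_x/P_y.
Solve for the ratio: y/x = [P_x/P_y]^(4/3).
Substitute y = (y/x)·x into the budget: x* = M/(P_x + P_y·(y/x)).
Numerically y/x = 2.219132, so x* = 25/(10 + 5.5·2.219132) = 1.1259 and y* = 2.219132·1.1259 = 2.4984.

x* = 1.1259, y* = 2.4984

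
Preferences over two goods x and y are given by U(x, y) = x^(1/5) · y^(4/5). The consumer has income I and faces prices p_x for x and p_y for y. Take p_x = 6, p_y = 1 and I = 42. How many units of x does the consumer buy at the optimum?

MU_x/MU_y = (0.2·y)/(0.8·x); tangency sets this equal to p_x/p_y.
So 0.2·p_y·y = 0.8·p_x·x; combined with the budget, a share 0.2 of income goes to x.
Demand: x*(p_x,p_y,I) = 0.2·I/p_x and y* = 0.8·I/p_y.
At p_x=6, p_y=1, I=42: x* = 0.2·42/6 = 1.4.

x* = 1.4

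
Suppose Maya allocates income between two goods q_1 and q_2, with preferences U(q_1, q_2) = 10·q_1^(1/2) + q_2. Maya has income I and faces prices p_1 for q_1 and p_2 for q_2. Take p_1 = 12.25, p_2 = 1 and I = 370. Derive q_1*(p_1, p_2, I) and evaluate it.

Utility is quasi-linear in q_2; the FOC for q_1 is 5/√q_1 = p_1/p_2.
Solve: √q_1 = 5·p_2/p_1, so q_1*(p_1,p_2) = (5·p_2/p_1)², and q_2* = (I − p_1·q_1*)/p_2.
Plugging in: q_1* = (5·1/12.25)² = 0.1666.

q_1* = 0.1666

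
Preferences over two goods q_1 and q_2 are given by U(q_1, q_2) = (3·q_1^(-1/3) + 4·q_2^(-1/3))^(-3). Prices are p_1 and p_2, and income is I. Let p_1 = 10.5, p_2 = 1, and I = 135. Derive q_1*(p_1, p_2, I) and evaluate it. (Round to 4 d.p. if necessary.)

Numerically q_2/q_1 = 7.237624, so q_1* = 135/(10.5 + 1·7.237624) = 7.6109.

q_1* = 7.6109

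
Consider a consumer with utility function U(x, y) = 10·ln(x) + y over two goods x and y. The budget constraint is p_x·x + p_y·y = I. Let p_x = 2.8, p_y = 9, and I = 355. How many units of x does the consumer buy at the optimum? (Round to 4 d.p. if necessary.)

Set MRS = p_x/p_y: (10/x)/1 = p_x/p_y.
So x*(p_x,p_y) = 10·p_y/p_x, independent of income; and y* = (I − 10·p_y)/p_y.
At the given prices: x* = 10·9/2.8 = 32.1429.

x* = 32.1429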